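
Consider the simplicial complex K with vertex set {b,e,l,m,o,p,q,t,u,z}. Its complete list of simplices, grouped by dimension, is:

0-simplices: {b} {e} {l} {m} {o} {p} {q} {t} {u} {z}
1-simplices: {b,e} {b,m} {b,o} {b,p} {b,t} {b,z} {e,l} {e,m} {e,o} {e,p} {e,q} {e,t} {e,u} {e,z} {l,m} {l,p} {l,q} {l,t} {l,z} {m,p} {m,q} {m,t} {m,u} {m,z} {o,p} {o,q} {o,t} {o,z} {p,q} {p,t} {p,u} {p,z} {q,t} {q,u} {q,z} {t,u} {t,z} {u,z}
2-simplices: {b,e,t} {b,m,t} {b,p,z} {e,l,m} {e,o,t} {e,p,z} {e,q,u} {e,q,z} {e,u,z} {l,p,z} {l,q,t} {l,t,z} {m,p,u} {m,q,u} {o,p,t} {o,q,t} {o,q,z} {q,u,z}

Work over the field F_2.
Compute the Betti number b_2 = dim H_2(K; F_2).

n_0=10 n_1=38 n_2=18  [Z2]
∂1: piv[be,bm,bo,bp,bt,bz,el,eq,eu] rk=9  ker:em,eo,ep,et,ez,lm,lp,lq,lt,lz,mp,mq,mt,mu,mz,op,oq,ot,oz,pq,pt,pu,pz,qt,qu,qz,tu,tz,uz
∂2: piv[bet,bmt,bpz,elm,eot,epz,equ,eqz,euz,lpz,lqt,ltz,mpu,mqu,opt,oqt,oqz] rk=17  ker:quz
b_2=(18−17)−0=1

b_2=1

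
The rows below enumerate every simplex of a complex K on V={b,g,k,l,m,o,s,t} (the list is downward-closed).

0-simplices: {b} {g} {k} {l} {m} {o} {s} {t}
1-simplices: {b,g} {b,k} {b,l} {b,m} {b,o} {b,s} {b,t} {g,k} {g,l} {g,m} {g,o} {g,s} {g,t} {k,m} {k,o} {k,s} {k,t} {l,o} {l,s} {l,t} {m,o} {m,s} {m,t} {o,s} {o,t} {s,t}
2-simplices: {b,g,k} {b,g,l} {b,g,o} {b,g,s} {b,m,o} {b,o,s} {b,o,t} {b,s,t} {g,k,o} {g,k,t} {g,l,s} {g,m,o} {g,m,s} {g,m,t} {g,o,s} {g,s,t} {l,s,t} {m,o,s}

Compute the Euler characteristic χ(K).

n_0=8 n_1=26 n_2=18
χ=+8−26+18=0

χ(K)=0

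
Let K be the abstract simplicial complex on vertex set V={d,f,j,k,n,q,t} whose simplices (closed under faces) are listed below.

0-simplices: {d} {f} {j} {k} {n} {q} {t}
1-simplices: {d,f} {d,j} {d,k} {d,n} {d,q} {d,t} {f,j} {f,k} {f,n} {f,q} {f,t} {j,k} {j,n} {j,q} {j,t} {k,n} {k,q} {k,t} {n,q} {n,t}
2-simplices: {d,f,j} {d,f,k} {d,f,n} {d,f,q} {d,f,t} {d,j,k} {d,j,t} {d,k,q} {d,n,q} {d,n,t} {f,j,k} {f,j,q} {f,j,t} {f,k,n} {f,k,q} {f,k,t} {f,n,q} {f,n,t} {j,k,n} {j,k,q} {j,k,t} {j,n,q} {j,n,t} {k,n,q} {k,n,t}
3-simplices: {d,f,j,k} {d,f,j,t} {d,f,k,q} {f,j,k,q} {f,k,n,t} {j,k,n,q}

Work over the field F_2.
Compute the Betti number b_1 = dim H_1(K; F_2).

n_0=7 n_1=20 n_2=25 n_3=6  [Z2]
∂1: piv[df,dj,dk,dn,dq,dt] rk=6  ker:fj,fk,fn,fq,ft,jk,jn,jq,jt,kn,kq,kt,nq,nt
∂2: piv[dfj,dfk,dfn,dfq,dft,djk,djt,dkq,dnq,dnt,fjq,fkn,fkt,jkn] rk=14  ker:fjk,fjt,fkq,fnq,fnt,jkq,jkt,jnq,jnt,knq,knt
∂3: piv[dfjk,dfjt,dfkq,fjkq,fknt,jknq] rk=6
b_1=(20−6)−14=0

b_1=0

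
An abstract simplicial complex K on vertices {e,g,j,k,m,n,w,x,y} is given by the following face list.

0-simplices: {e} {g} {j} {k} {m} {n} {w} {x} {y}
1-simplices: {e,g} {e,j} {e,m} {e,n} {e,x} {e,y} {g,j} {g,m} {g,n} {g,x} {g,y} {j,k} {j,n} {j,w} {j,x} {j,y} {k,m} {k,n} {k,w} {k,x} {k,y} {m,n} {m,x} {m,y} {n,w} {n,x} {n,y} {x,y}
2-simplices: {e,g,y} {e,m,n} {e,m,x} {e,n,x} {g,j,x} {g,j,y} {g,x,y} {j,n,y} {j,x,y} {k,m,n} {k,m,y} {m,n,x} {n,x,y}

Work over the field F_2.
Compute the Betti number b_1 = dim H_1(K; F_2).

n_0=9 n_1=28 n_2=13  [Z2]
∂1: piv[eg,ej,em,en,ex,ey,jk,jw] rk=8  ker:gj,gm,gn,gx,gy,jn,jx,jy,km,kn,kw,kx,ky,mn,mx,my,nw,nx,ny,xy
∂2: piv[egy,emn,emx,enx,gjx,gjy,gxy,jny,kmn,kmy,nxy] rk=11  ker:jxy,mnx
b_1=(28−8)−11=9

b_1=9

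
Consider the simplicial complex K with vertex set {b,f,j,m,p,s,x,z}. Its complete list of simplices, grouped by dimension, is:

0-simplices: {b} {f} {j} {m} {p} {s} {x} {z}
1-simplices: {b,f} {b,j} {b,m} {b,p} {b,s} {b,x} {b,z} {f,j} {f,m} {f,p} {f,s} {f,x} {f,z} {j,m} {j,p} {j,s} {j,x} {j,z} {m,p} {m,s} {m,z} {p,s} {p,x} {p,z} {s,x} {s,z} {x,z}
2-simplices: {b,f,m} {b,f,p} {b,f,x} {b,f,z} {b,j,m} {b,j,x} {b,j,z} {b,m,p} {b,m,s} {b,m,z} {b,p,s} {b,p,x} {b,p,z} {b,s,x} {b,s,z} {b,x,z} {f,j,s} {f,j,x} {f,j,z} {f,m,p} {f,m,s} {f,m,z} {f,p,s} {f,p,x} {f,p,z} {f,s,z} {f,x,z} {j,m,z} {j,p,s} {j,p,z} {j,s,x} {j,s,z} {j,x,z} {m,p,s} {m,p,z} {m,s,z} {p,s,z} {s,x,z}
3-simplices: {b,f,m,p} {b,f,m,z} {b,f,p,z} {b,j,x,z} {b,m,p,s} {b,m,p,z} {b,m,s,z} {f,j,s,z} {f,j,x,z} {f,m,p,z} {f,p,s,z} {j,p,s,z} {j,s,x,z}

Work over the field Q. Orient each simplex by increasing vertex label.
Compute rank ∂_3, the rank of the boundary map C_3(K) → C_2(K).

rank∂_3=12

n_0=8 n_1=27 n_2=38 n_3=13  [Q]
∂1: piv[bf,bj,bm,bp,bs,bx,bz] rk=7  ker:fj,fm,fp,fs,fx,fz,jm,jp,js,jx,jz,mp,ms,mz,ps,px,pz,sx,sz,xz
∂2: piv[bfm,bfp,bfx,bfz,bjm,bjx,bjz,bmp,bms,bmz,bps,bpx,bpz,bsx,bsz,bxz,fjs,fjx,fms,jps] rk=20  ker:fjz,fmp,fmz,fps,fpx,fpz,fsz,fxz,jmz,jpz,jsx,jsz,jxz,mps,mpz,msz,psz,sxz
∂3: piv[bfmp,bfmz,bfpz,bjxz,bmps,bmpz,bmsz,fjsz,fjxz,fpsz,jpsz,jsxz] rk=12  ker:fmpz
rk∂_3=12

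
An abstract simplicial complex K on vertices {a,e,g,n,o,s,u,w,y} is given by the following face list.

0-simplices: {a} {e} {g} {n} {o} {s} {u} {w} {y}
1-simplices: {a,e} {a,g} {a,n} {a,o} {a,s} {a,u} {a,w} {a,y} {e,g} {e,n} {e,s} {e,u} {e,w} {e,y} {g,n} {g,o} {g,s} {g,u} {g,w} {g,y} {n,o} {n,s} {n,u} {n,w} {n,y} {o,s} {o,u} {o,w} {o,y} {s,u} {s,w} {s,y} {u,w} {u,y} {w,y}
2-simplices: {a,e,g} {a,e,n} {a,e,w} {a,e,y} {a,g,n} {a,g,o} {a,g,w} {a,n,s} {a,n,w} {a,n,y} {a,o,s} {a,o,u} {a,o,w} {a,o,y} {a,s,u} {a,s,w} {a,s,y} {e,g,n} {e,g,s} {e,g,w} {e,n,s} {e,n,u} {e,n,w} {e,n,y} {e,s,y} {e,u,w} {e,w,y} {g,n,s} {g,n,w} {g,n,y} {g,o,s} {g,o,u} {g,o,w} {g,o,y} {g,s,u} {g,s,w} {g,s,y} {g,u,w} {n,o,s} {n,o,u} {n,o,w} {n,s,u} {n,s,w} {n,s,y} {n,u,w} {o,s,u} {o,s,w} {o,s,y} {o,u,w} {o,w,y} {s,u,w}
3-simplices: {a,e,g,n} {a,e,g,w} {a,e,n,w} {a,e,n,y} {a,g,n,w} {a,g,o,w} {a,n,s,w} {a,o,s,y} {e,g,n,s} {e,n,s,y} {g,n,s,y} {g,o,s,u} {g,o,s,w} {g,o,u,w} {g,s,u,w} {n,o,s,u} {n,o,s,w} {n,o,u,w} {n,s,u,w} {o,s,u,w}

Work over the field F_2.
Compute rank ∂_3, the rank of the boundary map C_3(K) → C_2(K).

rank∂_3=18

n_0=9 n_1=35 n_2=51 n_3=20  [Z2]
∂1: piv[ae,ag,an,ao,as,au,aw,ay] rk=8  ker:eg,en,es,eu,ew,ey,gn,go,gs,gu,gw,gy,no,ns,nu,nw,ny,os,ou,ow,oy,su,sw,sy,uw,uy,wy
∂2: piv[aeg,aen,aew,aey,agn,ago,agw,ans,anw,any,aos,aou,aow,aoy,asu,asw,asy,egs,ens,enu,euw,ewy,gny,gou,guw,nos] rk=26  ker:egn,egw,enw,eny,esy,gns,gnw,gos,gow,goy,gsu,gsw,gsy,nou,now,nsu,nsw,nsy,nuw,osu,osw,osy,ouw,owy,suw
∂3: piv[aegn,aegw,aenw,aeny,agnw,agow,answ,aosy,egns,ensy,gnsy,gosu,gosw,gouw,gsuw,nosu,nosw,nouw] rk=18  ker:nsuw,osuw
rk∂_3=18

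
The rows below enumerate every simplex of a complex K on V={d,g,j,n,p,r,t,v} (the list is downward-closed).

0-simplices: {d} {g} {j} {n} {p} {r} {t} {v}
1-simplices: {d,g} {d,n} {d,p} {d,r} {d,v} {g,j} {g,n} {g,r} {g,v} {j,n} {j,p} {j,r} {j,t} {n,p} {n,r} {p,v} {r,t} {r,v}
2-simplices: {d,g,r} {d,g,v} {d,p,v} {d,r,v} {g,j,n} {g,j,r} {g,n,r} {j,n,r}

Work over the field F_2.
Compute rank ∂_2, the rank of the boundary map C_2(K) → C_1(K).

n_0=8 n_1=18 n_2=8  [Z2]
∂1: piv[dg,dn,dp,dr,dv,gj,jt] rk=7  ker:gn,gr,gv,jn,jp,jr,np,nr,pv,rt,rv
∂2: piv[dgr,dgv,dpv,drv,gjn,gjr,gnr] rk=7  ker:jnr
rk∂_2=7

rank∂_2=7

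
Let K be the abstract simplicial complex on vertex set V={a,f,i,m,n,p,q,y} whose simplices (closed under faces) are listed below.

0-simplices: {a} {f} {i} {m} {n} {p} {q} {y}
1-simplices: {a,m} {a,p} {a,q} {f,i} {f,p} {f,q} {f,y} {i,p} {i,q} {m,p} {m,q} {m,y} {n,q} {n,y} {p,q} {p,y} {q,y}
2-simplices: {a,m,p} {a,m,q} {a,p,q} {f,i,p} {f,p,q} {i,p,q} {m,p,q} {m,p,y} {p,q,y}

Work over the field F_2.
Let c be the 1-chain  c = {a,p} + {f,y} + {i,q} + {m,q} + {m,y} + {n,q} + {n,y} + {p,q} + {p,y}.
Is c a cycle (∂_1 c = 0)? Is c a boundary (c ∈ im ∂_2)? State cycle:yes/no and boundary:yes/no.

cycle:no boundary:no

n_0=8 n_1=17 n_2=9  [Z2]
∂1: piv[am,ap,aq,fi,fp,fy,nq] rk=7  ker:fq,ip,iq,mp,mq,my,ny,pq,py,qy
∂2: piv[amp,amq,apq,fip,fpq,ipq,mpy,pqy] rk=8  ker:mpq
∂1c = {a} + {f} + {i} + {p}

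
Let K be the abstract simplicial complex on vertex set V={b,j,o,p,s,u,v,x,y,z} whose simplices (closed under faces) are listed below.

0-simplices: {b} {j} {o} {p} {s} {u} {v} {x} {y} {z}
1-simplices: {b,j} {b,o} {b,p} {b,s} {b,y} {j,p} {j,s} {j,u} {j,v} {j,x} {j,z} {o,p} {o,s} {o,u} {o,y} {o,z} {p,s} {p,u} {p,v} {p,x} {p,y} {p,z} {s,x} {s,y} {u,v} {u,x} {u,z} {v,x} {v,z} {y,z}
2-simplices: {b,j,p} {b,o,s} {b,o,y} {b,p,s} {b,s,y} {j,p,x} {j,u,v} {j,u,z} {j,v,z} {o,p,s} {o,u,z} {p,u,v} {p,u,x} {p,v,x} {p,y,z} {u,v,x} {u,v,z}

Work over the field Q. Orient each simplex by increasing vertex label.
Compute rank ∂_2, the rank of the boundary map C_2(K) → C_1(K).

rank∂_2=15

n_0=10 n_1=30 n_2=17  [Q]
∂1: piv[bj,bo,bp,bs,by,ju,jv,jx,jz] rk=9  ker:jp,js,op,os,ou,oy,oz,ps,pu,pv,px,py,pz,sx,sy,uv,ux,uz,vx,vz,yz
∂2: piv[bjp,bos,boy,bps,bsy,jpx,juv,juz,jvz,ops,ouz,puv,pux,pvx,pyz] rk=15  ker:uvx,uvz
rk∂_2=15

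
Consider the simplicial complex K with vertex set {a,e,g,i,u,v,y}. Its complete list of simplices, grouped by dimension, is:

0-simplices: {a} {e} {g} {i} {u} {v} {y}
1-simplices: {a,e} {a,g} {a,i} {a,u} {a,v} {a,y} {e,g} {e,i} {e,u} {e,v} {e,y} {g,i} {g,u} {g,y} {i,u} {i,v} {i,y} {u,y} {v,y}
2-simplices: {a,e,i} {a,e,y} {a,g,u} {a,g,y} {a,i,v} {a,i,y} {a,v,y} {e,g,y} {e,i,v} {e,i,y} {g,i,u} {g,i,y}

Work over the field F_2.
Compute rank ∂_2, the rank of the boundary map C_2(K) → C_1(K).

n_0=7 n_1=19 n_2=12  [Z2]
∂1: piv[ae,ag,ai,au,av,ay] rk=6  ker:eg,ei,eu,ev,ey,gi,gu,gy,iu,iv,iy,uy,vy
∂2: piv[aei,aey,agu,agy,aiv,aiy,avy,egy,eiv,giu,giy] rk=11  ker:eiy
rk∂_2=11

rank∂_2=11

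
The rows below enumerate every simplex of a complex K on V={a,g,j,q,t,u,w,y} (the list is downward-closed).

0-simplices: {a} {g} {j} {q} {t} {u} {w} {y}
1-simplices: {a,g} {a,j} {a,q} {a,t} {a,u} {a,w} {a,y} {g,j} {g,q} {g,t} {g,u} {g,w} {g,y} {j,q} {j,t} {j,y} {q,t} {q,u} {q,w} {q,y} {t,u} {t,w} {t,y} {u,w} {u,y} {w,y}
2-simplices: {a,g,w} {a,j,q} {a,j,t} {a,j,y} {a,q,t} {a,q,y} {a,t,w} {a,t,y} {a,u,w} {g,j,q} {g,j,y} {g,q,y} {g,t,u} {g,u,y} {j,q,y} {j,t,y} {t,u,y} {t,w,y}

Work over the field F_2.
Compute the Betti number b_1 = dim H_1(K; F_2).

n_0=8 n_1=26 n_2=18  [Z2]
∂1: piv[ag,aj,aq,at,au,aw,ay] rk=7  ker:gj,gq,gt,gu,gw,gy,jq,jt,jy,qt,qu,qw,qy,tu,tw,ty,uw,uy,wy
∂2: piv[agw,ajq,ajt,ajy,aqt,aqy,atw,aty,auw,gjq,gjy,gtu,guy,tuy,twy] rk=15  ker:gqy,jqy,jty
b_1=(26−7)−15=4

b_1=4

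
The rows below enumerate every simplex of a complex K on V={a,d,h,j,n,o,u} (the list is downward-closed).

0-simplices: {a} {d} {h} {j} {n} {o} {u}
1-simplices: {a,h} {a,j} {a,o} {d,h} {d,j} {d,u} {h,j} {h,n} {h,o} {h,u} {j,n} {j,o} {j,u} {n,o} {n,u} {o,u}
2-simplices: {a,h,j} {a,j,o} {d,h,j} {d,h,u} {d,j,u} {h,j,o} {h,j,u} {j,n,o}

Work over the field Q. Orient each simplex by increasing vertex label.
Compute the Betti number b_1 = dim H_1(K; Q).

b_1=3

n_0=7 n_1=16 n_2=8  [Q]
∂1: piv[ah,aj,ao,dh,du,hn] rk=6  ker:dj,hj,ho,hu,jn,jo,ju,no,nu,ou
∂2: piv[ahj,ajo,dhj,dhu,dju,hjo,jno] rk=7  ker:hju
b_1=(16−6)−7=3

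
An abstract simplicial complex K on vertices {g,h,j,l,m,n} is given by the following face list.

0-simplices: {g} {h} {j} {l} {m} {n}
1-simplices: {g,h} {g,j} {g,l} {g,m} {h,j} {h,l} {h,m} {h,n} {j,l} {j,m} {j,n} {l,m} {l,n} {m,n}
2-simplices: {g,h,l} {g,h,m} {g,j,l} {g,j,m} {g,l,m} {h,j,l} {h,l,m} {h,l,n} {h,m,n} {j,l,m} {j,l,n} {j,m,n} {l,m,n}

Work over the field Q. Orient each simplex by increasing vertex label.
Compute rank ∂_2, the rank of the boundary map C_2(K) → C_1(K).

n_0=6 n_1=14 n_2=13  [Q]
∂1: piv[gh,gj,gl,gm,hn] rk=5  ker:hj,hl,hm,jl,jm,jn,lm,ln,mn
∂2: piv[ghl,ghm,gjl,gjm,glm,hjl,hln,hmn,jln] rk=9  ker:hlm,jlm,jmn,lmn
rk∂_2=9

rank∂_2=9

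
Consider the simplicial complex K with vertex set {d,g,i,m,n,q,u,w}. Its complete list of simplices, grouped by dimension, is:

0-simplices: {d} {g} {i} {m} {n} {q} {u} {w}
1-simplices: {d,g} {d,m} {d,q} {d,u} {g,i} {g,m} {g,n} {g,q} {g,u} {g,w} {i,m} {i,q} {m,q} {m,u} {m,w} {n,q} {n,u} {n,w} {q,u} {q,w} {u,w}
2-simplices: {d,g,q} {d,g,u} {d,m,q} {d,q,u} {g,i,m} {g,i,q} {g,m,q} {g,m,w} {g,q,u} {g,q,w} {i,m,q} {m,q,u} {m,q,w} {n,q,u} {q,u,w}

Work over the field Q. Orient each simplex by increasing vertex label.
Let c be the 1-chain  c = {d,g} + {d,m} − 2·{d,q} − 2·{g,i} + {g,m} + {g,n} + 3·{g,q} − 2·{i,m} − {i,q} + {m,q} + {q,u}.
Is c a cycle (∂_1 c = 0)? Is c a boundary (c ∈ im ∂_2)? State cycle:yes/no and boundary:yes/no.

n_0=8 n_1=21 n_2=15  [Q]
∂1: piv[dg,dm,dq,du,gi,gn,gw] rk=7  ker:gm,gq,gu,im,iq,mq,mu,mw,nq,nu,nw,qu,qw,uw
∂2: piv[dgq,dgu,dmq,dqu,gim,giq,gmq,gmw,gqw,mqu,nqu,quw] rk=12  ker:gqu,imq,mqw
∂1c = −2·{g} + {i} − {m} + {n} + {u}

cycle:no boundary:no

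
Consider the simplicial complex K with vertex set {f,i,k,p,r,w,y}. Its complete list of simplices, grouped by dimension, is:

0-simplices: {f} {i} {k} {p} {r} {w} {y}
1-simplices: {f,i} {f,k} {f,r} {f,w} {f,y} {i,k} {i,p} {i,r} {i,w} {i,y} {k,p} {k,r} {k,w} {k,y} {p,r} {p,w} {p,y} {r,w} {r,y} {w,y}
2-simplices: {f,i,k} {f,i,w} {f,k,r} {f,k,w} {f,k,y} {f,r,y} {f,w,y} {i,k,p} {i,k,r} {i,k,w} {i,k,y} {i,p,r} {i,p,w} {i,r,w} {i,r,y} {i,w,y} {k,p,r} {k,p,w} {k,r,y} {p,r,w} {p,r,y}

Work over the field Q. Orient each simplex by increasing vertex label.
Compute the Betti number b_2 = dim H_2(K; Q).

b_2=7

n_0=7 n_1=20 n_2=21  [Q]
∂1: piv[fi,fk,fr,fw,fy,ip] rk=6  ker:ik,ir,iw,iy,kp,kr,kw,ky,pr,pw,py,rw,ry,wy
∂2: piv[fik,fiw,fkr,fkw,fky,fry,fwy,ikp,ikr,iky,ipr,ipw,irw,pry] rk=14  ker:ikw,iry,iwy,kpr,kpw,kry,prw
b_2=(21−14)−0=7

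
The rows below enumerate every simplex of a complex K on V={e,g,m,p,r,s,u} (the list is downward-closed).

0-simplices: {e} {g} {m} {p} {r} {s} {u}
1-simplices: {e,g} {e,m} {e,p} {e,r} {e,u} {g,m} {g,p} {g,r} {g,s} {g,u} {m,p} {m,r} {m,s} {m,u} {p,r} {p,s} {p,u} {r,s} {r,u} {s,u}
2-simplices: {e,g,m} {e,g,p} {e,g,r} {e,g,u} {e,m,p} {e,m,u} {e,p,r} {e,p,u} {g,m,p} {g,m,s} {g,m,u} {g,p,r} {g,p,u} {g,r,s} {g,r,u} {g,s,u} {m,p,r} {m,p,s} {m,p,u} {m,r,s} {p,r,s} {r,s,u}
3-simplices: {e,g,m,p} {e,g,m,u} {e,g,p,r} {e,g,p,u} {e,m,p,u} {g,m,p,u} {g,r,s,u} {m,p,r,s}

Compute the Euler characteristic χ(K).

χ(K)=1

n_0=7 n_1=20 n_2=22 n_3=8
χ=+7−20+22−8=1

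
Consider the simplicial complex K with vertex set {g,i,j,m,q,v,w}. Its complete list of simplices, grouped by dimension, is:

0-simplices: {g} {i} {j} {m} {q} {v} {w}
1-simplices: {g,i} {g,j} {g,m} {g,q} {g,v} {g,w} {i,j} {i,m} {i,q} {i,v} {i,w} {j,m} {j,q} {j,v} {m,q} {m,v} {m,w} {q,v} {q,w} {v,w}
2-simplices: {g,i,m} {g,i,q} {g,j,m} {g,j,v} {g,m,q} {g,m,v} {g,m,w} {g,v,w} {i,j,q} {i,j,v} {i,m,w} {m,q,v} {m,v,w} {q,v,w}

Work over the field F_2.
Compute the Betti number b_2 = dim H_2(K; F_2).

b_2=1

n_0=7 n_1=20 n_2=14  [Z2]
∂1: piv[gi,gj,gm,gq,gv,gw] rk=6  ker:ij,im,iq,iv,iw,jm,jq,jv,mq,mv,mw,qv,qw,vw
∂2: piv[gim,giq,gjm,gjv,gmq,gmv,gmw,gvw,ijq,ijv,imw,mqv,qvw] rk=13  ker:mvw
b_2=(14−13)−0=1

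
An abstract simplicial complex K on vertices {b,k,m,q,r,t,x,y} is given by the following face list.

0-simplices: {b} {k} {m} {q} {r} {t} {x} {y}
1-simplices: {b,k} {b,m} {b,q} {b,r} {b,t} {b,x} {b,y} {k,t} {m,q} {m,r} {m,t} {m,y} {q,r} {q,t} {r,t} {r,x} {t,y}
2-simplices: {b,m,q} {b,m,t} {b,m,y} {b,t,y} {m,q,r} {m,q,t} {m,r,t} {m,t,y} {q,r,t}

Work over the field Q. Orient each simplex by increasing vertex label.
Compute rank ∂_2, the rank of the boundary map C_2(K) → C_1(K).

rank∂_2=7

n_0=8 n_1=17 n_2=9  [Q]
∂1: piv[bk,bm,bq,br,bt,bx,by] rk=7  ker:kt,mq,mr,mt,my,qr,qt,rt,rx,ty
∂2: piv[bmq,bmt,bmy,bty,mqr,mqt,mrt] rk=7  ker:mty,qrt
rk∂_2=7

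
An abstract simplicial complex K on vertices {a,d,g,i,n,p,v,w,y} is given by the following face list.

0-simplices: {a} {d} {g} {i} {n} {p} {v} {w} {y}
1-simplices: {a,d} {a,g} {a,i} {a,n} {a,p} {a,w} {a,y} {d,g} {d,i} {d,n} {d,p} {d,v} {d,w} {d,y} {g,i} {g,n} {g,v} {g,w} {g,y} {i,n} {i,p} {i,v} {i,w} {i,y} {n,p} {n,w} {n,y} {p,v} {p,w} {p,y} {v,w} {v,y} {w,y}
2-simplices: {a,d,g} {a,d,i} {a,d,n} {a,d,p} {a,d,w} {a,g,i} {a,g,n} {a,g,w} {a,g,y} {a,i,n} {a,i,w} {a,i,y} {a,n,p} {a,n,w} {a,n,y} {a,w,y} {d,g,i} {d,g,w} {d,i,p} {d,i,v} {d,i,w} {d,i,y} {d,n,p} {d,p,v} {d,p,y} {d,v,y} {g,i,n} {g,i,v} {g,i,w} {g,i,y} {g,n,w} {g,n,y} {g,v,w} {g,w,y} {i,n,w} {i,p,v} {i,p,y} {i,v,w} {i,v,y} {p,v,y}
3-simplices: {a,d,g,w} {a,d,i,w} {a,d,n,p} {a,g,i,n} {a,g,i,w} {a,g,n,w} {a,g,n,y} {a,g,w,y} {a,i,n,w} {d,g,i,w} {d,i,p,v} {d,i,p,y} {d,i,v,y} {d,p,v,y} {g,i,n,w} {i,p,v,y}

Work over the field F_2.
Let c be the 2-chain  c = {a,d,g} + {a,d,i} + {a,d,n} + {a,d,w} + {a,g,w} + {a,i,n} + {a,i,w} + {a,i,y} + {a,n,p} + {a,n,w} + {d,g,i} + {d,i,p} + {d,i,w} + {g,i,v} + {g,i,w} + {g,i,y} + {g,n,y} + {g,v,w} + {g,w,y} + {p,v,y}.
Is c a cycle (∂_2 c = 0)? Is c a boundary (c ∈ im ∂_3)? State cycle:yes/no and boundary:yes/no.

cycle:no boundary:no

n_0=9 n_1=33 n_2=40 n_3=16  [Z2]
∂1: piv[ad,ag,ai,an,ap,aw,ay,dv] rk=8  ker:dg,di,dn,dp,dw,dy,gi,gn,gv,gw,gy,in,ip,iv,iw,iy,np,nw,ny,pv,pw,py,vw,vy,wy
∂2: piv[adg,adi,adn,adp,adw,agi,agn,agw,agy,ain,aiw,aiy,anp,anw,any,awy,dip,div,diy,dpv,dpy,dvy,giv,gvw] rk=24  ker:dgi,dgw,diw,dnp,gin,giw,giy,gnw,gny,gwy,inw,ipv,ipy,ivw,ivy,pvy
∂3: piv[adgw,adiw,adnp,agin,agiw,agnw,agny,agwy,ainw,dgiw,dipv,dipy,divy,dpvy] rk=14  ker:ginw,ipvy
∂2c = {a,p} + {a,y} + {d,n} + {d,p} + {g,n} + {g,y} + {i,n} + {i,p} + {i,v} + {i,w} + {n,p} + {n,w} + {n,y} + {p,v} + {p,y} + {v,w} + {v,y} + {w,y}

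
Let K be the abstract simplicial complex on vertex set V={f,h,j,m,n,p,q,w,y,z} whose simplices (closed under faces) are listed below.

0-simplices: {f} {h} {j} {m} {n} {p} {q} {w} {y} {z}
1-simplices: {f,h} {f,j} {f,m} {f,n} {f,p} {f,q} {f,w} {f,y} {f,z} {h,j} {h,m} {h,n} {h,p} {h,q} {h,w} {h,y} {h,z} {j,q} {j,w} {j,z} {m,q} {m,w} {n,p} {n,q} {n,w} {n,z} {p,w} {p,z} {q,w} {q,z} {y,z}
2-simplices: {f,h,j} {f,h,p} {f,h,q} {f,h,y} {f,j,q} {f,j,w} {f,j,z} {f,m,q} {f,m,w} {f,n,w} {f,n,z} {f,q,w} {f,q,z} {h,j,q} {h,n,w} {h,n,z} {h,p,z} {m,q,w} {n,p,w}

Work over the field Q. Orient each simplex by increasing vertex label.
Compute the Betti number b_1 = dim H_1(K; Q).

n_0=10 n_1=31 n_2=19  [Q]
∂1: piv[fh,fj,fm,fn,fp,fq,fw,fy,fz] rk=9  ker:hj,hm,hn,hp,hq,hw,hy,hz,jq,jw,jz,mq,mw,np,nq,nw,nz,pw,pz,qw,qz,yz
∂2: piv[fhj,fhp,fhq,fhy,fjq,fjw,fjz,fmq,fmw,fnw,fnz,fqw,fqz,hnw,hnz,hpz,npw] rk=17  ker:hjq,mqw
b_1=(31−9)−17=5

b_1=5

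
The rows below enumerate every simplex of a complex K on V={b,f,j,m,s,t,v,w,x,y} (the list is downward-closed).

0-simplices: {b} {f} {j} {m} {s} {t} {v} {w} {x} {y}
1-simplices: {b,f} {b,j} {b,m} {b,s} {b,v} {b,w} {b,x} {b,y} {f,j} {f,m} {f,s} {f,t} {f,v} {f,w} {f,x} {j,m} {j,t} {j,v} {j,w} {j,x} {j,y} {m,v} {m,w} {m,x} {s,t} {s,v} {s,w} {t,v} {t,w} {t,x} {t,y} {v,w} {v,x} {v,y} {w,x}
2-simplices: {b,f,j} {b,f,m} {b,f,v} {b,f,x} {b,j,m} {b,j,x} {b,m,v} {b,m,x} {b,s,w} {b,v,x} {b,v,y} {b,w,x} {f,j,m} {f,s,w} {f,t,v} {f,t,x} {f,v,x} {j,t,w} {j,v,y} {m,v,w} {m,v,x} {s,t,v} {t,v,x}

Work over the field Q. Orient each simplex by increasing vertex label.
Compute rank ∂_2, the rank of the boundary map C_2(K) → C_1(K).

n_0=10 n_1=35 n_2=23  [Q]
∂1: piv[bf,bj,bm,bs,bv,bw,bx,by,ft] rk=9  ker:fj,fm,fs,fv,fw,fx,jm,jt,jv,jw,jx,jy,mv,mw,mx,st,sv,sw,tv,tw,tx,ty,vw,vx,vy,wx
∂2: piv[bfj,bfm,bfv,bfx,bjm,bjx,bmv,bmx,bsw,bvx,bvy,bwx,fsw,ftv,ftx,jtw,jvy,mvw,stv] rk=19  ker:fjm,fvx,mvx,tvx
rk∂_2=19

rank∂_2=19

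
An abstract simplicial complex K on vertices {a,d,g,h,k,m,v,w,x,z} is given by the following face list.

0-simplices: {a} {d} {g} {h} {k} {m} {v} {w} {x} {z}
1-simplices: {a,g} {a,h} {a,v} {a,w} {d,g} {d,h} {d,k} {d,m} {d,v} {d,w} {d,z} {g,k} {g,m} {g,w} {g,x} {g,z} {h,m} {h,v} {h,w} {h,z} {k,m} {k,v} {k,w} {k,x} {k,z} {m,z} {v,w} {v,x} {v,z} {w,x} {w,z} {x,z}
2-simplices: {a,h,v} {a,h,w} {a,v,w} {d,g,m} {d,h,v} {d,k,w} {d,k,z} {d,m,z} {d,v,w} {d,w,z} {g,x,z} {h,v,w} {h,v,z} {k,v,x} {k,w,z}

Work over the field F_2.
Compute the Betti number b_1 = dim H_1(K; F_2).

n_0=10 n_1=32 n_2=15  [Z2]
∂1: piv[ag,ah,av,aw,dg,dk,dm,dz,gx] rk=9  ker:dh,dv,dw,gk,gm,gw,gz,hm,hv,hw,hz,km,kv,kw,kx,kz,mz,vw,vx,vz,wx,wz,xz
∂2: piv[ahv,ahw,avw,dgm,dhv,dkw,dkz,dmz,dvw,dwz,gxz,hvz,kvx] rk=13  ker:hvw,kwz
b_1=(32−9)−13=10

b_1=10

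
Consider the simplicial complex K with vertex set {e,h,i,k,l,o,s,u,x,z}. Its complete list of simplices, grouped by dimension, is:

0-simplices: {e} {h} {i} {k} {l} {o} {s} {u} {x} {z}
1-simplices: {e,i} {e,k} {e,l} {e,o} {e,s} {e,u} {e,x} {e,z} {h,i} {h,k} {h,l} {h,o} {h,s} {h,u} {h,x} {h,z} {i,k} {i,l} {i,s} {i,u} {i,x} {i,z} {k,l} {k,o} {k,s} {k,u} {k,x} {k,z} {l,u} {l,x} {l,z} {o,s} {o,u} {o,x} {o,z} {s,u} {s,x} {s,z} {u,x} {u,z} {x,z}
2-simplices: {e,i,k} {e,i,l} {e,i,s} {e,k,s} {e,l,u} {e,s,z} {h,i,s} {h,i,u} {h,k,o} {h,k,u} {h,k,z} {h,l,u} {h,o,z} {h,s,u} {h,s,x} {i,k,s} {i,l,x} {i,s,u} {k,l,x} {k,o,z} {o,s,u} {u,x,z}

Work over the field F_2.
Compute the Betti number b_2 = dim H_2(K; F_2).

b_2=3

n_0=10 n_1=41 n_2=22  [Z2]
∂1: piv[ei,ek,el,eo,es,eu,ex,ez,hi] rk=9  ker:hk,hl,ho,hs,hu,hx,hz,ik,il,is,iu,ix,iz,kl,ko,ks,ku,kx,kz,lu,lx,lz,os,ou,ox,oz,su,sx,sz,ux,uz,xz
∂2: piv[eik,eil,eis,eks,elu,esz,his,hiu,hko,hku,hkz,hlu,hoz,hsu,hsx,ilx,klx,osu,uxz] rk=19  ker:iks,isu,koz
b_2=(22−19)−0=3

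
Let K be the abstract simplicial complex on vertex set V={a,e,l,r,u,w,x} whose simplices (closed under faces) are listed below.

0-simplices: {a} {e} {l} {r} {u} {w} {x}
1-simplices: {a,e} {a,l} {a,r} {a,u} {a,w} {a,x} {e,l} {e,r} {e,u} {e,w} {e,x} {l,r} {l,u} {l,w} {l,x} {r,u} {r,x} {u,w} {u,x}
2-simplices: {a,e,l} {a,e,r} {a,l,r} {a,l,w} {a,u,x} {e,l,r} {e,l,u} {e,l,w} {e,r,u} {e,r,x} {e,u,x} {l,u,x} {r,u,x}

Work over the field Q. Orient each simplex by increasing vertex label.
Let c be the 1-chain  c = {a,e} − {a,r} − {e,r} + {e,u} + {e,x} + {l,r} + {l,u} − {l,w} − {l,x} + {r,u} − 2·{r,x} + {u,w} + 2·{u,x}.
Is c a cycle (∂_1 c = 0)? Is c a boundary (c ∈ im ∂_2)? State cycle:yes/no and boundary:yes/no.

cycle:yes boundary:no

n_0=7 n_1=19 n_2=13  [Q]
∂1: piv[ae,al,ar,au,aw,ax] rk=6  ker:el,er,eu,ew,ex,lr,lu,lw,lx,ru,rx,uw,ux
∂2: piv[ael,aer,alr,alw,aux,elu,elw,eru,erx,eux,lux] rk=11  ker:elr,rux
∂1c = 0
c vs im∂2: residual ≠ 0 ⇒ not boundary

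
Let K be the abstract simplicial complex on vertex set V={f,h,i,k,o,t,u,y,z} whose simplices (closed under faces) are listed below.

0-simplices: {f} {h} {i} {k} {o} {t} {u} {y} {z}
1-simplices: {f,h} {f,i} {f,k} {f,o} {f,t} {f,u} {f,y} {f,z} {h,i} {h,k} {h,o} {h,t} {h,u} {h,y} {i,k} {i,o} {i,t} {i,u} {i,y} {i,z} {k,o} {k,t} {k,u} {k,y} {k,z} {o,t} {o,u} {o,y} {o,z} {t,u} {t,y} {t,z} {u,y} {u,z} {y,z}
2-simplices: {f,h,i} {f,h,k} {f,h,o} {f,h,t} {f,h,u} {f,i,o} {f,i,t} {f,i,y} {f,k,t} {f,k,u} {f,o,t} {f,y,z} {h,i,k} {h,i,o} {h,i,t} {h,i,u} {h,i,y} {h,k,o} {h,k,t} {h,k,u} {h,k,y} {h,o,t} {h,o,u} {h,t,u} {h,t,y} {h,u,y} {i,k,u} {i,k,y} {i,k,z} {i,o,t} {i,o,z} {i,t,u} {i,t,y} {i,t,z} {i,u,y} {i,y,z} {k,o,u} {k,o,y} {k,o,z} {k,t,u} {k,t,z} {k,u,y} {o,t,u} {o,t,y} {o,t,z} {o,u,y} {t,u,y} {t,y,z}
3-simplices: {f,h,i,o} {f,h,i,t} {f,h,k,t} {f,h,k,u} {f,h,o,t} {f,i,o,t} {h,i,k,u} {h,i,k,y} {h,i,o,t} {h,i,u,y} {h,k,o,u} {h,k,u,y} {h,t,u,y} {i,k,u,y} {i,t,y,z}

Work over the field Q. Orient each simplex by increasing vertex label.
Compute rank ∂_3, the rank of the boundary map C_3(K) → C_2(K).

n_0=9 n_1=35 n_2=48 n_3=15  [Q]
∂1: piv[fh,fi,fk,fo,ft,fu,fy,fz] rk=8  ker:hi,hk,ho,ht,hu,hy,ik,io,it,iu,iy,iz,ko,kt,ku,ky,kz,ot,ou,oy,oz,tu,ty,tz,uy,uz,yz
∂2: piv[fhi,fhk,fho,fht,fhu,fio,fit,fiy,fkt,fku,fot,fyz,hik,hiu,hiy,hko,hky,hou,htu,hty,huy,ikz,ioz,itz,iyz,koy] rk=26  ker:hio,hit,hkt,hku,hot,iku,iky,iot,itu,ity,iuy,kou,koz,ktu,ktz,kuy,otu,oty,otz,ouy,tuy,tyz
∂3: piv[fhio,fhit,fhkt,fhku,fhot,fiot,hiku,hiky,hiuy,hkou,hkuy,htuy,ityz] rk=13  ker:hiot,ikuy
rk∂_3=13

rank∂_3=13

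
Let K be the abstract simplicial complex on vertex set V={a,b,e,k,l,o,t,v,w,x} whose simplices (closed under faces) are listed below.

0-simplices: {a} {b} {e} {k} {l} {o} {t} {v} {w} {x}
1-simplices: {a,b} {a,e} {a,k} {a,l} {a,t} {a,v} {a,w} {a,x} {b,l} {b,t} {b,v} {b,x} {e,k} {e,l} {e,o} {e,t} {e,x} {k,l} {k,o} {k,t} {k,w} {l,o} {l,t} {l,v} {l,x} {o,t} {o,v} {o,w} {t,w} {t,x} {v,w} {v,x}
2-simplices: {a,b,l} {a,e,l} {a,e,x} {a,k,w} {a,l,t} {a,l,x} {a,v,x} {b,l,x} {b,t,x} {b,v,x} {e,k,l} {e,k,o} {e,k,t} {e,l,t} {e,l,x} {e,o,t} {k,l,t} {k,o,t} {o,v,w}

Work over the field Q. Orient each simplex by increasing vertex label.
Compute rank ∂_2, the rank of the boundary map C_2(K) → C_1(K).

rank∂_2=16

n_0=10 n_1=32 n_2=19  [Q]
∂1: piv[ab,ae,ak,al,at,av,aw,ax,eo] rk=9  ker:bl,bt,bv,bx,ek,el,et,ex,kl,ko,kt,kw,lo,lt,lv,lx,ot,ov,ow,tw,tx,vw,vx
∂2: piv[abl,ael,aex,akw,alt,alx,avx,blx,btx,bvx,ekl,eko,ekt,elt,eot,ovw] rk=16  ker:elx,klt,kot
rk∂_2=16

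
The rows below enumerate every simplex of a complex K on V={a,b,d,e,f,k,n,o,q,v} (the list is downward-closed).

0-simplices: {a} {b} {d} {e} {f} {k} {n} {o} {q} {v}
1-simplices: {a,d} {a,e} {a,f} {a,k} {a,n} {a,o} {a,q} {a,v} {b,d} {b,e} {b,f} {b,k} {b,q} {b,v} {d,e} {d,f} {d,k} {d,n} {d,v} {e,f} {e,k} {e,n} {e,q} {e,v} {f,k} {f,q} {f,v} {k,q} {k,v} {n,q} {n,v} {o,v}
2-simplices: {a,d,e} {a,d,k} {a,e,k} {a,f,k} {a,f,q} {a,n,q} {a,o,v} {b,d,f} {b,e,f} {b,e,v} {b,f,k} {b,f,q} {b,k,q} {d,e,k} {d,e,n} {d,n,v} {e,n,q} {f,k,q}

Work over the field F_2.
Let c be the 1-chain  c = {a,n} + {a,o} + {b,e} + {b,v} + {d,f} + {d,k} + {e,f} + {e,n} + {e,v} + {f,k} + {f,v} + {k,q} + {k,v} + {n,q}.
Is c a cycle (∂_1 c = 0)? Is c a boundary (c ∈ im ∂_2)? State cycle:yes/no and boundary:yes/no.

cycle:no boundary:no

n_0=10 n_1=32 n_2=18  [Z2]
∂1: piv[ad,ae,af,ak,an,ao,aq,av,bd] rk=9  ker:be,bf,bk,bq,bv,de,df,dk,dn,dv,ef,ek,en,eq,ev,fk,fq,fv,kq,kv,nq,nv,ov
∂2: piv[ade,adk,aek,afk,afq,anq,aov,bdf,bef,bev,bfk,bfq,bkq,den,dnv,enq] rk=16  ker:dek,fkq
∂1c = {n} + {o}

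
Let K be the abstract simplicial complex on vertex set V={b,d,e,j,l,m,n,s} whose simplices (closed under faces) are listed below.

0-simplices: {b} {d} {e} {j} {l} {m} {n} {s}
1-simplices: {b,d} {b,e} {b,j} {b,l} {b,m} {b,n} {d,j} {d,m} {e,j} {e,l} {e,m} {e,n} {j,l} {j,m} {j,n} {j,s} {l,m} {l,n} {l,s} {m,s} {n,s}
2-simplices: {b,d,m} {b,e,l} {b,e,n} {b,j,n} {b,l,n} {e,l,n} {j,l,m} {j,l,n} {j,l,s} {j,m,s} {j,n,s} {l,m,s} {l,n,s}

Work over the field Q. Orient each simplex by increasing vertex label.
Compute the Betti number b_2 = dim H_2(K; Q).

n_0=8 n_1=21 n_2=13  [Q]
∂1: piv[bd,be,bj,bl,bm,bn,js] rk=7  ker:dj,dm,ej,el,em,en,jl,jm,jn,lm,ln,ls,ms,ns
∂2: piv[bdm,bel,ben,bjn,bln,jlm,jln,jls,jms,jns] rk=10  ker:eln,lms,lns
b_2=(13−10)−0=3

b_2=3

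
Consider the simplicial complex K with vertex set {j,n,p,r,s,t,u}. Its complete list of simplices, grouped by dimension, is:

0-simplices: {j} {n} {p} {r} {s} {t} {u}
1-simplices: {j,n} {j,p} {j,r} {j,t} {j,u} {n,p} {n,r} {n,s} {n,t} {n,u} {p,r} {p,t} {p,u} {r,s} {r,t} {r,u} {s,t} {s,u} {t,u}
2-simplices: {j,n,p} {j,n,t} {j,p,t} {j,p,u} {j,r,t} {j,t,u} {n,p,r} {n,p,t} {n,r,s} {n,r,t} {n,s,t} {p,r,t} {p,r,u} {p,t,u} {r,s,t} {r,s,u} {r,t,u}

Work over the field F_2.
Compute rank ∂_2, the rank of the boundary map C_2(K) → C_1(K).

n_0=7 n_1=19 n_2=17  [Z2]
∂1: piv[jn,jp,jr,jt,ju,ns] rk=6  ker:np,nr,nt,nu,pr,pt,pu,rs,rt,ru,st,su,tu
∂2: piv[jnp,jnt,jpt,jpu,jrt,jtu,npr,nrs,nrt,nst,pru,rsu] rk=12  ker:npt,prt,ptu,rst,rtu
rk∂_2=12

rank∂_2=12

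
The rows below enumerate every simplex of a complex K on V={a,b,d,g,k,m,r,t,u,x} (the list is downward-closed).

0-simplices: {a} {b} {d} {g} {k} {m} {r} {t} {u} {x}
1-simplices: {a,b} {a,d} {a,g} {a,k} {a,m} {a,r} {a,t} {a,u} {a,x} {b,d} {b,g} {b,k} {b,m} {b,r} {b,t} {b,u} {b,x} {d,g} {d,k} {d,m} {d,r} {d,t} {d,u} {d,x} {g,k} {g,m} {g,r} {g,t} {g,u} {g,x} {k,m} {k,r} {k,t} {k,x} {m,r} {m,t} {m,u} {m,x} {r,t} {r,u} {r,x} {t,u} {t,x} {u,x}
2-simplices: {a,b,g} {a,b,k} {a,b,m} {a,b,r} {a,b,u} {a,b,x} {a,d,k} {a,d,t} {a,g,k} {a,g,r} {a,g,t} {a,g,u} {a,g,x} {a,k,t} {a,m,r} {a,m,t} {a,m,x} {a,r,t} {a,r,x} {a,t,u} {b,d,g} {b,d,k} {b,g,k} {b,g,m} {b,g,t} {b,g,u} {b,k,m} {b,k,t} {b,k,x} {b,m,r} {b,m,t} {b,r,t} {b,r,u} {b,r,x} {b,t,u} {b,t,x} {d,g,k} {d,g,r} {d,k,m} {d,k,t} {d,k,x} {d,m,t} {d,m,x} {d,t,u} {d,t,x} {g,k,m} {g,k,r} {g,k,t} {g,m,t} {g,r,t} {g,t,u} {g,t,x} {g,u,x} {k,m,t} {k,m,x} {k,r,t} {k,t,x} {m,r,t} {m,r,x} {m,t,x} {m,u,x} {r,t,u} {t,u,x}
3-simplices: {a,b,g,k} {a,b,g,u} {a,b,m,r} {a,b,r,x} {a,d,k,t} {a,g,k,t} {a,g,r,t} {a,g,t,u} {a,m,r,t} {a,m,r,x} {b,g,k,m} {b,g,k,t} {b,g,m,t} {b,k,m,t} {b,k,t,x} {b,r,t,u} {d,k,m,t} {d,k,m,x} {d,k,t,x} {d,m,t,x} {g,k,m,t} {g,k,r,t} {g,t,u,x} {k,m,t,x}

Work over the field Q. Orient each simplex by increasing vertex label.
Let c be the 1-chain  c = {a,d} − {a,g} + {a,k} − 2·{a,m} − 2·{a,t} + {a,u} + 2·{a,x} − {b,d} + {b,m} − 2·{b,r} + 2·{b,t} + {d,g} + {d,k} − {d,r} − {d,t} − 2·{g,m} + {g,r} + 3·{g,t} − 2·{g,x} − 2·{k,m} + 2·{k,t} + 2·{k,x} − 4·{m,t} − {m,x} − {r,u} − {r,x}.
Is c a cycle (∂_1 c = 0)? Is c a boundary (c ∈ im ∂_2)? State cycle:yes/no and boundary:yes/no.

n_0=10 n_1=44 n_2=63 n_3=24  [Q]
∂1: piv[ab,ad,ag,ak,am,ar,at,au,ax] rk=9  ker:bd,bg,bk,bm,br,bt,bu,bx,dg,dk,dm,dr,dt,du,dx,gk,gm,gr,gt,gu,gx,km,kr,kt,kx,mr,mt,mu,mx,rt,ru,rx,tu,tx,ux
∂2: piv[abg,abk,abm,abr,abu,abx,adk,adt,agk,agr,agt,agu,agx,akt,amr,amt,amx,art,arx,atu,bdg,bdk,bgm,bgt,bkm,bkx,bru,btx,dgr,dkm,dkx,dtu,gkr,gux,mux] rk=35  ker:bgk,bgu,bkt,bmr,bmt,brt,brx,btu,dgk,dkt,dmt,dmx,dtx,gkm,gkt,gmt,grt,gtu,gtx,kmt,kmx,krt,ktx,mrt,mrx,mtx,rtu,tux
∂3: piv[abgk,abgu,abmr,abrx,adkt,agkt,agrt,agtu,amrt,amrx,bgkm,bgkt,bgmt,bkmt,bktx,brtu,dkmt,dkmx,dktx,dmtx,gkrt,gtux] rk=22  ker:gkmt,kmtx
∂1c = 0
c vs im∂2: reduces to 0 ⇒ boundary

cycle:yes boundary:yes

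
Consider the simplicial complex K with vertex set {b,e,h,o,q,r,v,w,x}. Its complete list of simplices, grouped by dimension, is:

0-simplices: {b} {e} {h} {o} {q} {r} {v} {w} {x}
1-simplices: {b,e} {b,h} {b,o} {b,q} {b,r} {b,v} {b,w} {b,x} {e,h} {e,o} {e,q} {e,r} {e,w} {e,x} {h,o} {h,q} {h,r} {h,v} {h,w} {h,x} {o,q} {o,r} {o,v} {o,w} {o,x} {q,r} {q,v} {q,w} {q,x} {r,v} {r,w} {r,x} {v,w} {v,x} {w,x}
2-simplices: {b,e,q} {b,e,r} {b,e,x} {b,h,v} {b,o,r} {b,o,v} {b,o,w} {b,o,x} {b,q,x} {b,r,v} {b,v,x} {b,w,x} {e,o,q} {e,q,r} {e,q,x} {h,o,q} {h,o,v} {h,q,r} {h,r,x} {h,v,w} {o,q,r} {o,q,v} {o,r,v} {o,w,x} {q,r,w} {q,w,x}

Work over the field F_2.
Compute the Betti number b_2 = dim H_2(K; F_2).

b_2=3

n_0=9 n_1=35 n_2=26  [Z2]
∂1: piv[be,bh,bo,bq,br,bv,bw,bx] rk=8  ker:eh,eo,eq,er,ew,ex,ho,hq,hr,hv,hw,hx,oq,or,ov,ow,ox,qr,qv,qw,qx,rv,rw,rx,vw,vx,wx
∂2: piv[beq,ber,bex,bhv,bor,bov,bow,box,bqx,brv,bvx,bwx,eoq,eqr,hoq,hov,hqr,hrx,hvw,oqr,oqv,qrw,qwx] rk=23  ker:eqx,orv,owx
b_2=(26−23)−0=3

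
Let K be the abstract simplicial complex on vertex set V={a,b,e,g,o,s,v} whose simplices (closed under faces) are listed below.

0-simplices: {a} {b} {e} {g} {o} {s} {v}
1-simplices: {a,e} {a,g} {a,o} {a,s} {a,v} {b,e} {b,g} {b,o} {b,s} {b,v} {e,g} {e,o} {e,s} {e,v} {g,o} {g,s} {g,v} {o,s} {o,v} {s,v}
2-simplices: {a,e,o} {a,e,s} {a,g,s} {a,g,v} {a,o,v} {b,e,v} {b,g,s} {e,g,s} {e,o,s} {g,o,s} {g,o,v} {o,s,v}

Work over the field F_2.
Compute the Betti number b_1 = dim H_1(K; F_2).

n_0=7 n_1=20 n_2=12  [Z2]
∂1: piv[ae,ag,ao,as,av,be] rk=6  ker:bg,bo,bs,bv,eg,eo,es,ev,go,gs,gv,os,ov,sv
∂2: piv[aeo,aes,ags,agv,aov,bev,bgs,egs,eos,gos,osv] rk=11  ker:gov
b_1=(20−6)−11=3

b_1=3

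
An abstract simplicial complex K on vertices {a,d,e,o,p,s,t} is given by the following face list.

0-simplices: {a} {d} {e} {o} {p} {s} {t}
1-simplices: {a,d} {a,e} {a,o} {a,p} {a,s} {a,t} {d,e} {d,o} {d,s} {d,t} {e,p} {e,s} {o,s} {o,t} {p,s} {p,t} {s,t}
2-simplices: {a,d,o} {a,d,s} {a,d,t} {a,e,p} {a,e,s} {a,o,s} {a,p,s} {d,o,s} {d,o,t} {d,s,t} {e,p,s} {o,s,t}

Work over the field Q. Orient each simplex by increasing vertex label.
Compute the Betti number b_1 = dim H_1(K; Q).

b_1=2

n_0=7 n_1=17 n_2=12  [Q]
∂1: piv[ad,ae,ao,ap,as,at] rk=6  ker:de,do,ds,dt,ep,es,os,ot,ps,pt,st
∂2: piv[ado,ads,adt,aep,aes,aos,aps,dot,dst] rk=9  ker:dos,eps,ost
b_1=(17−6)−9=2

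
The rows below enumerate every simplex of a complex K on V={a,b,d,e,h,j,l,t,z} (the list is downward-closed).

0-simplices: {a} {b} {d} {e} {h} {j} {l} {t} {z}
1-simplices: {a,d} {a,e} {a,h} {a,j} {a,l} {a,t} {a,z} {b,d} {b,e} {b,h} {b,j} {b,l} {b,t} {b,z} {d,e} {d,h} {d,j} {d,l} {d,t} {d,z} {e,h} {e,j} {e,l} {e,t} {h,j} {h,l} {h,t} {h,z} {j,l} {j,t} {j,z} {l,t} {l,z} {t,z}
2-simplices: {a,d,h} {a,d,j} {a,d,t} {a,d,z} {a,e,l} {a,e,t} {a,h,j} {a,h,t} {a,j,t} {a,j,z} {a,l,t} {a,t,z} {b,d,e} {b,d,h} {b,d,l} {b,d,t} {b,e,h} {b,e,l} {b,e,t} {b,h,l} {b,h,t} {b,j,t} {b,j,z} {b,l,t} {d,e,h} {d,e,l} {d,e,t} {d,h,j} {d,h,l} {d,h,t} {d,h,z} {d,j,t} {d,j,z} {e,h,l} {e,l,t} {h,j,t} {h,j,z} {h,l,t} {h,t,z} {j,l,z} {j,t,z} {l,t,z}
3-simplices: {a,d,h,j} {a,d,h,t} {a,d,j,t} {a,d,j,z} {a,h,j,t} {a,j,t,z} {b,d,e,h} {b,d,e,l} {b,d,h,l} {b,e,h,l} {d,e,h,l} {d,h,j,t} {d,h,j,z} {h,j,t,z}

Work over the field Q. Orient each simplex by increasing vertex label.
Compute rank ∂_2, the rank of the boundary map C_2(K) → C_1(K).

rank∂_2=25

n_0=9 n_1=34 n_2=42 n_3=14  [Q]
∂1: piv[ad,ae,ah,aj,al,at,az,bd] rk=8  ker:be,bh,bj,bl,bt,bz,de,dh,dj,dl,dt,dz,eh,ej,el,et,hj,hl,ht,hz,jl,jt,jz,lt,lz,tz
∂2: piv[adh,adj,adt,adz,ael,aet,ahj,aht,ajt,ajz,alt,atz,bde,bdh,bdl,bdt,beh,bel,bet,bhl,bjt,bjz,dhz,jlz,ltz] rk=25  ker:bht,blt,deh,del,det,dhj,dhl,dht,djt,djz,ehl,elt,hjt,hjz,hlt,htz,jtz
∂3: piv[adhj,adht,adjt,adjz,ahjt,ajtz,bdeh,bdel,bdhl,behl,dhjz,hjtz] rk=12  ker:dehl,dhjt
rk∂_2=25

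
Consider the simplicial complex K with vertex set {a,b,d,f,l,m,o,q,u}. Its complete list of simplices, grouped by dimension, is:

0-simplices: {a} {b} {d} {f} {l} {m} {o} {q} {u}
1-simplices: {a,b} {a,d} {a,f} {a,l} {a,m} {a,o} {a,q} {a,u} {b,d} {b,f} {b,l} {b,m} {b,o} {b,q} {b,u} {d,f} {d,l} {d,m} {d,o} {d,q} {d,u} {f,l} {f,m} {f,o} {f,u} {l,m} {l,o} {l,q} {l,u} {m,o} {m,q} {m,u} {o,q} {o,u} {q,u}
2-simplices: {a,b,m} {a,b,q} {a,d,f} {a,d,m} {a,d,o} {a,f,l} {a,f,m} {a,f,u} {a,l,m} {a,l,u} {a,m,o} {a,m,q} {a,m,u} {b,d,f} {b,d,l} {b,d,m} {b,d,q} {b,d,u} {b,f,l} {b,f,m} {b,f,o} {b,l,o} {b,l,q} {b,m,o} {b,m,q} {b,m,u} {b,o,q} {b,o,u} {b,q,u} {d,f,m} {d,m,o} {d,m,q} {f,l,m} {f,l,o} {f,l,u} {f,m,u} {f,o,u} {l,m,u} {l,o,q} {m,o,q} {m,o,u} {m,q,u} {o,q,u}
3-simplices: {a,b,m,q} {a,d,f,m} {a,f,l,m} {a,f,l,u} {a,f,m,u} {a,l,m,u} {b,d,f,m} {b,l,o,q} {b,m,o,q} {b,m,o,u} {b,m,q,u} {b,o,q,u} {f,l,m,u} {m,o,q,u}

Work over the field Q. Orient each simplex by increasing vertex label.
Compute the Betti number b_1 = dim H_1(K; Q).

b_1=0

n_0=9 n_1=35 n_2=43 n_3=14  [Q]
∂1: piv[ab,ad,af,al,am,ao,aq,au] rk=8  ker:bd,bf,bl,bm,bo,bq,bu,df,dl,dm,do,dq,du,fl,fm,fo,fu,lm,lo,lq,lu,mo,mq,mu,oq,ou,qu
∂2: piv[abm,abq,adf,adm,ado,afl,afm,afu,alm,alu,amo,amq,amu,bdf,bdl,bdm,bdq,bdu,bfl,bfo,blo,blq,bmo,bmu,boq,bou,bqu] rk=27  ker:bfm,bmq,dfm,dmo,dmq,flm,flo,flu,fmu,fou,lmu,loq,moq,mou,mqu,oqu
∂3: piv[abmq,adfm,aflm,aflu,afmu,almu,bdfm,bloq,bmoq,bmou,bmqu,boqu] rk=12  ker:flmu,moqu
b_1=(35−8)−27=0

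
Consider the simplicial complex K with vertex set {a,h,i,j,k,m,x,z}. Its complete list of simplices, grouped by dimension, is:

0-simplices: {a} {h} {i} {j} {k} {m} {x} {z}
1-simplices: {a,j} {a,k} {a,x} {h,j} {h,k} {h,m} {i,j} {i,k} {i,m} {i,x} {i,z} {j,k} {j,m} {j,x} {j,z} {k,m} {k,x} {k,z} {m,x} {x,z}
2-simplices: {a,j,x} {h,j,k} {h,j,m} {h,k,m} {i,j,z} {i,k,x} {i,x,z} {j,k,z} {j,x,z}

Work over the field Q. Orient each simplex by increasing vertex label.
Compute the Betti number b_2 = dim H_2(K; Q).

b_2=0

n_0=8 n_1=20 n_2=9  [Q]
∂1: piv[aj,ak,ax,hj,hm,ij,iz] rk=7  ker:hk,ik,im,ix,jk,jm,jx,jz,km,kx,kz,mx,xz
∂2: piv[ajx,hjk,hjm,hkm,ijz,ikx,ixz,jkz,jxz] rk=9
b_2=(9−9)−0=0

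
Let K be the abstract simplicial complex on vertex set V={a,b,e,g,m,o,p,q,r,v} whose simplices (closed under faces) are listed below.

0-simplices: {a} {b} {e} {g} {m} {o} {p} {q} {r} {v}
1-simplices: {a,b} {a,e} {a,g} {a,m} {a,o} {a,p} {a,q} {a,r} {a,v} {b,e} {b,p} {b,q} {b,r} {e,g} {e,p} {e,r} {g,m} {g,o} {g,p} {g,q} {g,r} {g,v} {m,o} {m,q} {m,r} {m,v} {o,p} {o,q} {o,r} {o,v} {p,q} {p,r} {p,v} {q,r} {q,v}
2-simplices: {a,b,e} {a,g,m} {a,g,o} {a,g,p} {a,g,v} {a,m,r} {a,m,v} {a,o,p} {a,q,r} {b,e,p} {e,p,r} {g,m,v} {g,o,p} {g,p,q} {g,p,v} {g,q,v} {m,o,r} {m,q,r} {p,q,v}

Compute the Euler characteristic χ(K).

n_0=10 n_1=35 n_2=19
χ=+10−35+19=-6

χ(K)=-6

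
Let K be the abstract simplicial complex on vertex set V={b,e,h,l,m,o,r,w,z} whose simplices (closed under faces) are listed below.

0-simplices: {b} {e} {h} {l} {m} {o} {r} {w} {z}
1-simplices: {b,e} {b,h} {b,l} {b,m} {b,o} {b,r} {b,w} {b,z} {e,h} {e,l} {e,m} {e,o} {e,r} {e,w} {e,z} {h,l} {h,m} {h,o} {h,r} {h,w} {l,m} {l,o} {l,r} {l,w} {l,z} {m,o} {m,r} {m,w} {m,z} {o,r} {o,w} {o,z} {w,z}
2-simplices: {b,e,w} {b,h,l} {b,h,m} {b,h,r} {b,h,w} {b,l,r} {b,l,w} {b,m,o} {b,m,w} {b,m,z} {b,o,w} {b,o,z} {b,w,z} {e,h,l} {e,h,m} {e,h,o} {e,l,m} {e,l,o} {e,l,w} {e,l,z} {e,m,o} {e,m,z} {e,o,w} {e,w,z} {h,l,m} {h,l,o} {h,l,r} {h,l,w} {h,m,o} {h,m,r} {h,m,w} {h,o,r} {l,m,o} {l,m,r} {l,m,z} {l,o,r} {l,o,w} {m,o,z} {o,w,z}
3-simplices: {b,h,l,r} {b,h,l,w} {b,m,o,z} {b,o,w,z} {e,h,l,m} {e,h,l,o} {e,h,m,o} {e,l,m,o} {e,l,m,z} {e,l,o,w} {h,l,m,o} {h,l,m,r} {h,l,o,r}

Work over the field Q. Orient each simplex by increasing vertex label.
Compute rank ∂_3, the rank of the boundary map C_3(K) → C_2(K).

n_0=9 n_1=33 n_2=39 n_3=13  [Q]
∂1: piv[be,bh,bl,bm,bo,br,bw,bz] rk=8  ker:eh,el,em,eo,er,ew,ez,hl,hm,ho,hr,hw,lm,lo,lr,lw,lz,mo,mr,mw,mz,or,ow,oz,wz
∂2: piv[bew,bhl,bhm,bhr,bhw,blr,blw,bmo,bmw,bmz,bow,boz,bwz,ehl,ehm,eho,elm,elo,elw,elz,emo,emz,hmr,hor] rk=24  ker:eow,ewz,hlm,hlo,hlr,hlw,hmo,hmw,lmo,lmr,lmz,lor,low,moz,owz
∂3: piv[bhlr,bhlw,bmoz,bowz,ehlm,ehlo,ehmo,elmo,elmz,elow,hlmr,hlor] rk=12  ker:hlmo
rk∂_3=12

rank∂_3=12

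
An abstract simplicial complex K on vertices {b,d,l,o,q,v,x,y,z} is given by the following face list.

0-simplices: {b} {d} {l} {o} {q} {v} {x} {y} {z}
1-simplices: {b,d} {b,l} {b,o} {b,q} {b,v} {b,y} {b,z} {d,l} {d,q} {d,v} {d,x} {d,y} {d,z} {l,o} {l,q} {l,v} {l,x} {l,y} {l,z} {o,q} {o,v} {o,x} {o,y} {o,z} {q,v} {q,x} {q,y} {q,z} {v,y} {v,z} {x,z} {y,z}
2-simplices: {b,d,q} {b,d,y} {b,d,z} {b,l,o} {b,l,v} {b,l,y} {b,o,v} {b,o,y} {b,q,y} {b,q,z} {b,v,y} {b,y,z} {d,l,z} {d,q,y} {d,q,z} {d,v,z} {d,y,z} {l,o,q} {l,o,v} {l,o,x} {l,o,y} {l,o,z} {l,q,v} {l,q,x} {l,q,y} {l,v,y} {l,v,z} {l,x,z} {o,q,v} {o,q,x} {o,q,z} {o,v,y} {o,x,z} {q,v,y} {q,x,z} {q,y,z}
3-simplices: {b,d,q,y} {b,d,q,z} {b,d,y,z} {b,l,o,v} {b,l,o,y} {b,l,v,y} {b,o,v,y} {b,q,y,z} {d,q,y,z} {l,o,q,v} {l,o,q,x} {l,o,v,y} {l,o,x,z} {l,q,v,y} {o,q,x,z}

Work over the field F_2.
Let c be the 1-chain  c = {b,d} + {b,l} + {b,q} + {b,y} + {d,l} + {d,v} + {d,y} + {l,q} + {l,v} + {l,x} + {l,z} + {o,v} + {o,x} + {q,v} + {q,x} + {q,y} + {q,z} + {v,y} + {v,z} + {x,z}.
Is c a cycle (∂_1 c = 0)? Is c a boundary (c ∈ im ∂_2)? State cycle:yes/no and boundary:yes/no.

cycle:yes boundary:yes

n_0=9 n_1=32 n_2=36 n_3=15  [Z2]
∂1: piv[bd,bl,bo,bq,bv,by,bz,dx] rk=8  ker:dl,dq,dv,dy,dz,lo,lq,lv,lx,ly,lz,oq,ov,ox,oy,oz,qv,qx,qy,qz,vy,vz,xz,yz
∂2: piv[bdq,bdy,bdz,blo,blv,bly,bov,boy,bqy,bqz,bvy,byz,dlz,dvz,loq,lox,loz,lqv,lqx,lqy,lvz,lxz,oqz] rk=23  ker:dqy,dqz,dyz,lov,loy,lvy,oqv,oqx,ovy,oxz,qvy,qxz,qyz
∂3: piv[bdqy,bdqz,bdyz,blov,bloy,blvy,bovy,bqyz,loqv,loqx,loxz,lqvy,oqxz] rk=13  ker:dqyz,lovy
∂1c = 0
c vs im∂2: reduces to 0 ⇒ boundary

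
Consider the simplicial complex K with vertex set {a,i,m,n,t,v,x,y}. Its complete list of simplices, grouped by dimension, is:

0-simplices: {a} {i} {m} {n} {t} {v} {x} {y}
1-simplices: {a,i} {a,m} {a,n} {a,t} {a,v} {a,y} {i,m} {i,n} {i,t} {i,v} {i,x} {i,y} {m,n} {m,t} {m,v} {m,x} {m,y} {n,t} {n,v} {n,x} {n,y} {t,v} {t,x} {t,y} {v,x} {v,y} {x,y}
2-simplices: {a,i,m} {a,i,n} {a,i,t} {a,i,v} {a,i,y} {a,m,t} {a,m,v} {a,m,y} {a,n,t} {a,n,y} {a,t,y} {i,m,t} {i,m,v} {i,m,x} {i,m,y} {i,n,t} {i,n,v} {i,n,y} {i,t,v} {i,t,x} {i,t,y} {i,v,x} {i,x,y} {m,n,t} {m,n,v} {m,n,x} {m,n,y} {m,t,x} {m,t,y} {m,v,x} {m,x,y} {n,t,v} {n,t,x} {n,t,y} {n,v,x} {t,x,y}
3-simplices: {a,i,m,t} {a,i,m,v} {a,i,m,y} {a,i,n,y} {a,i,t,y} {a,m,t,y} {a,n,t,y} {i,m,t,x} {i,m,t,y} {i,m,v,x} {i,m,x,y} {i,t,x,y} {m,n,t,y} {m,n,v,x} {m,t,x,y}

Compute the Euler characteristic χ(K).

χ(K)=2

n_0=8 n_1=27 n_2=36 n_3=15
χ=+8−27+36−15=2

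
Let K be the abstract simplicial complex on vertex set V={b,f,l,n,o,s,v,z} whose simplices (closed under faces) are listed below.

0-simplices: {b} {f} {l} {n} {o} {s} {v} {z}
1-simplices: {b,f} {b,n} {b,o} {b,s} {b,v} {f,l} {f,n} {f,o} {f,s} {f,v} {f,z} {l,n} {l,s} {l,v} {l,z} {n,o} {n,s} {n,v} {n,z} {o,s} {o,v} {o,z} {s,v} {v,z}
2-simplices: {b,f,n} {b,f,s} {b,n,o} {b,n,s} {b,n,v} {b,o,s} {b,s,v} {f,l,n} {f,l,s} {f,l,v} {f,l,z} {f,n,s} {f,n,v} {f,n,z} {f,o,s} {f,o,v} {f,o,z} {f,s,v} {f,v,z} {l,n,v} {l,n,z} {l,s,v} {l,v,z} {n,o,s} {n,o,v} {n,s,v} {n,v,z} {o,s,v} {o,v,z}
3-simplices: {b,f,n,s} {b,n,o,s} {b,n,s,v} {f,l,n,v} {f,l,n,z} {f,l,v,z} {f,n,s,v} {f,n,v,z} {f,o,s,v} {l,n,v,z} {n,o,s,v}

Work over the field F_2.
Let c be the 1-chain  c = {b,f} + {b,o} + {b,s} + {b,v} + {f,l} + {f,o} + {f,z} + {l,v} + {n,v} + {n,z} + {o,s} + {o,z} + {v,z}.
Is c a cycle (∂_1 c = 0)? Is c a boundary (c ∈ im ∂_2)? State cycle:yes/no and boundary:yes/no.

n_0=8 n_1=24 n_2=29 n_3=11  [Z2]
∂1: piv[bf,bn,bo,bs,bv,fl,fz] rk=7  ker:fn,fo,fs,fv,ln,ls,lv,lz,no,ns,nv,nz,os,ov,oz,sv,vz
∂2: piv[bfn,bfs,bno,bns,bnv,bos,bsv,fln,fls,flv,flz,fnv,fnz,fos,fov,foz,fvz] rk=17  ker:fns,fsv,lnv,lnz,lsv,lvz,nos,nov,nsv,nvz,osv,ovz
∂3: piv[bfns,bnos,bnsv,flnv,flnz,flvz,fnsv,fnvz,fosv,nosv] rk=10  ker:lnvz
∂1c = 0
c vs im∂2: reduces to 0 ⇒ boundary

cycle:yes boundary:yes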